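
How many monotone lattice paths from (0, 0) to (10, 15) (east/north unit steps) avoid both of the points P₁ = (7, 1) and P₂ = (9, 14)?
Number of paths = 1630620

Inclusion–exclusion. Total paths: C(25, 10) = 3268760. Through P₁: C(8, 7)·C(17, 3) = 5440. Through P₂: C(23, 9)·C(2, 1) = 1634380. Since P₁ is strictly southwest of P₂, a monotone path through both must visit P₁ then P₂; paths through both = C(8, 7)·C(15, 2)·C(2, 1) = 1680. Avoid both = 3268760 − 5440 − 1634380 + 1680 = 1630620.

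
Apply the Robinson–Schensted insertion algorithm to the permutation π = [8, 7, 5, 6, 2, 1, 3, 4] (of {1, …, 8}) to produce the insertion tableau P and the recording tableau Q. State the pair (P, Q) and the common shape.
P = [1, 3, 4] / [2, 6] / [5] / [7] / [8];  Q = [1, 4, 8] / [2, 7] / [3] / [5] / [6];  common shape = (3, 2, 1, 1, 1)

Row-insert the values π_1, π_2, … into P one at a time, bumping the leftmost entry strictly greater than the inserted value down to the next row. The recording tableau Q records, in position (i, j), the step at which that cell was added to P.
  Insert 8 (step 1): P = [8];  Q = [1]
  Insert 7 (step 2): P = [7] / [8];  Q = [1] / [2]
  Insert 5 (step 3): P = [5] / [7] / [8];  Q = [1] / [2] / [3]
  Insert 6 (step 4): P = [5, 6] / [7] / [8];  Q = [1, 4] / [2] / [3]
  Insert 2 (step 5): P = [2, 6] / [5] / [7] / [8];  Q = [1, 4] / [2] / [3] / [5]
  Insert 1 (step 6): P = [1, 6] / [2] / [5] / [7] / [8];  Q = [1, 4] / [2] / [3] / [5] / [6]
  Insert 3 (step 7): P = [1, 3] / [2, 6] / [5] / [7] / [8];  Q = [1, 4] / [2, 7] / [3] / [5] / [6]
  Insert 4 (step 8): P = [1, 3, 4] / [2, 6] / [5] / [7] / [8];  Q = [1, 4, 8] / [2, 7] / [3] / [5] / [6]
Final shape: (3, 2, 1, 1, 1).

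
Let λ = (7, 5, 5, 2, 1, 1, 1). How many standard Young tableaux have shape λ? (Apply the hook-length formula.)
# SYT of shape (7, 5, 5, 2, 1, 1, 1) = 1961028608

Hook-length formula: f^λ = n! / Π hook(c), product over all cells c of the Young diagram. For λ = (7, 5, 5, 2, 1, 1, 1), n = 22 boxes. Hook lengths by row (left-to-right, top-to-bottom): [13, 9, 7, 6, 5, 2, 1]; [10, 6, 4, 3, 2]; [9, 5, 3, 2, 1]; [5, 1]; [3]; [2]; [1]. Product of hooks = 573168960000. So f^λ = 22! / 573168960000 = 1124000727777607680000 / 573168960000 = 1961028608.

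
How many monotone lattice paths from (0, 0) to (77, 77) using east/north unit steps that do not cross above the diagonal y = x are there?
C_77 = 18793142726809884575211361279087545193250040

These NE paths below the diagonal are counted by the Catalan number C_n = (1/(n + 1)) · C(2n, n). For n = 77: C_77 = (1/78) · C(154, 77) = 1465865132691170996866486179768828525073503120/78 = 18793142726809884575211361279087545193250040.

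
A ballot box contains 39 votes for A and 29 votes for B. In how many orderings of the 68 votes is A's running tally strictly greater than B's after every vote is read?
Strict-lead orderings = 2022204605704914400

Total orderings of the 68 votes with 39 for A: C(68, 39) = 13750991318793417920. By the Bertrand ballot formula (Cycle Lemma / reflection principle), the number of orderings in which A is strictly ahead of B throughout is (p − q)/(p + q) · C(p + q, p) = (39 − 29)/(39 + 29) · 13750991318793417920 = 2022204605704914400.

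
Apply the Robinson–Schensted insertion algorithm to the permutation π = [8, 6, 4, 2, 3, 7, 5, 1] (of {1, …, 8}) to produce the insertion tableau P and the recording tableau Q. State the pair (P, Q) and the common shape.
P = [1, 3, 5] / [2, 7] / [4] / [6] / [8];  Q = [1, 5, 6] / [2, 7] / [3] / [4] / [8];  common shape = (3, 2, 1, 1, 1)

Row-insert the values π_1, π_2, … into P one at a time, bumping the leftmost entry strictly greater than the inserted value down to the next row. The recording tableau Q records, in position (i, j), the step at which that cell was added to P.
  Insert 8 (step 1): P = [8];  Q = [1]
  Insert 6 (step 2): P = [6] / [8];  Q = [1] / [2]
  Insert 4 (step 3): P = [4] / [6] / [8];  Q = [1] / [2] / [3]
  Insert 2 (step 4): P = [2] / [4] / [6] / [8];  Q = [1] / [2] / [3] / [4]
  Insert 3 (step 5): P = [2, 3] / [4] / [6] / [8];  Q = [1, 5] / [2] / [3] / [4]
  Insert 7 (step 6): P = [2, 3, 7] / [4] / [6] / [8];  Q = [1, 5, 6] / [2] / [3] / [4]
  Insert 5 (step 7): P = [2, 3, 5] / [4, 7] / [6] / [8];  Q = [1, 5, 6] / [2, 7] / [3] / [4]
  Insert 1 (step 8): P = [1, 3, 5] / [2, 7] / [4] / [6] / [8];  Q = [1, 5, 6] / [2, 7] / [3] / [4] / [8]
Final shape: (3, 2, 1, 1, 1).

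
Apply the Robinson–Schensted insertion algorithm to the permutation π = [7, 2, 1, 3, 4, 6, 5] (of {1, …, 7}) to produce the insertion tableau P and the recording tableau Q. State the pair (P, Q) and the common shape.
P = [1, 3, 4, 5] / [2, 6] / [7];  Q = [1, 4, 5, 6] / [2, 7] / [3];  common shape = (4, 2, 1)

Row-insert the values π_1, π_2, … into P one at a time, bumping the leftmost entry strictly greater than the inserted value down to the next row. The recording tableau Q records, in position (i, j), the step at which that cell was added to P.
  Insert 7 (step 1): P = [7];  Q = [1]
  Insert 2 (step 2): P = [2] / [7];  Q = [1] / [2]
  Insert 1 (step 3): P = [1] / [2] / [7];  Q = [1] / [2] / [3]
  Insert 3 (step 4): P = [1, 3] / [2] / [7];  Q = [1, 4] / [2] / [3]
  Insert 4 (step 5): P = [1, 3, 4] / [2] / [7];  Q = [1, 4, 5] / [2] / [3]
  Insert 6 (step 6): P = [1, 3, 4, 6] / [2] / [7];  Q = [1, 4, 5, 6] / [2] / [3]
  Insert 5 (step 7): P = [1, 3, 4, 5] / [2, 6] / [7];  Q = [1, 4, 5, 6] / [2, 7] / [3]
Final shape: (4, 2, 1).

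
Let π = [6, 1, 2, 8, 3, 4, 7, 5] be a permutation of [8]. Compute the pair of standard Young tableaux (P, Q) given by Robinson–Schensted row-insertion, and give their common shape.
P = [1, 2, 3, 4, 5] / [6, 7] / [8];  Q = [1, 3, 4, 6, 7] / [2, 5] / [8];  common shape = (5, 2, 1)

Row-insert the values π_1, π_2, … into P one at a time, bumping the leftmost entry strictly greater than the inserted value down to the next row. The recording tableau Q records, in position (i, j), the step at which that cell was added to P.
  Insert 6 (step 1): P = [6];  Q = [1]
  Insert 1 (step 2): P = [1] / [6];  Q = [1] / [2]
  Insert 2 (step 3): P = [1, 2] / [6];  Q = [1, 3] / [2]
  Insert 8 (step 4): P = [1, 2, 8] / [6];  Q = [1, 3, 4] / [2]
  Insert 3 (step 5): P = [1, 2, 3] / [6, 8];  Q = [1, 3, 4] / [2, 5]
  Insert 4 (step 6): P = [1, 2, 3, 4] / [6, 8];  Q = [1, 3, 4, 6] / [2, 5]
  Insert 7 (step 7): P = [1, 2, 3, 4, 7] / [6, 8];  Q = [1, 3, 4, 6, 7] / [2, 5]
  Insert 5 (step 8): P = [1, 2, 3, 4, 5] / [6, 7] / [8];  Q = [1, 3, 4, 6, 7] / [2, 5] / [8]
Final shape: (5, 2, 1).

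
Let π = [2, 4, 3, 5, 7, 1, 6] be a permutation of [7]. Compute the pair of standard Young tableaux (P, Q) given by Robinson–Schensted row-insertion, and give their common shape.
P = [1, 3, 5, 6] / [2, 7] / [4];  Q = [1, 2, 4, 5] / [3, 7] / [6];  common shape = (4, 2, 1)

Row-insert the values π_1, π_2, … into P one at a time, bumping the leftmost entry strictly greater than the inserted value down to the next row. The recording tableau Q records, in position (i, j), the step at which that cell was added to P.
  Insert 2 (step 1): P = [2];  Q = [1]
  Insert 4 (step 2): P = [2, 4];  Q = [1, 2]
  Insert 3 (step 3): P = [2, 3] / [4];  Q = [1, 2] / [3]
  Insert 5 (step 4): P = [2, 3, 5] / [4];  Q = [1, 2, 4] / [3]
  Insert 7 (step 5): P = [2, 3, 5, 7] / [4];  Q = [1, 2, 4, 5] / [3]
  Insert 1 (step 6): P = [1, 3, 5, 7] / [2] / [4];  Q = [1, 2, 4, 5] / [3] / [6]
  Insert 6 (step 7): P = [1, 3, 5, 6] / [2, 7] / [4];  Q = [1, 2, 4, 5] / [3, 7] / [6]
Final shape: (4, 2, 1).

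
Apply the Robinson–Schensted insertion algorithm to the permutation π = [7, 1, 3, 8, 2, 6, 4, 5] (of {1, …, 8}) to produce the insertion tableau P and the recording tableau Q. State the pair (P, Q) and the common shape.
P = [1, 2, 4, 5] / [3, 6] / [7, 8];  Q = [1, 3, 4, 8] / [2, 6] / [5, 7];  common shape = (4, 2, 2)

Row-insert the values π_1, π_2, … into P one at a time, bumping the leftmost entry strictly greater than the inserted value down to the next row. The recording tableau Q records, in position (i, j), the step at which that cell was added to P.
  Insert 7 (step 1): P = [7];  Q = [1]
  Insert 1 (step 2): P = [1] / [7];  Q = [1] / [2]
  Insert 3 (step 3): P = [1, 3] / [7];  Q = [1, 3] / [2]
  Insert 8 (step 4): P = [1, 3, 8] / [7];  Q = [1, 3, 4] / [2]
  Insert 2 (step 5): P = [1, 2, 8] / [3] / [7];  Q = [1, 3, 4] / [2] / [5]
  Insert 6 (step 6): P = [1, 2, 6] / [3, 8] / [7];  Q = [1, 3, 4] / [2, 6] / [5]
  Insert 4 (step 7): P = [1, 2, 4] / [3, 6] / [7, 8];  Q = [1, 3, 4] / [2, 6] / [5, 7]
  Insert 5 (step 8): P = [1, 2, 4, 5] / [3, 6] / [7, 8];  Q = [1, 3, 4, 8] / [2, 6] / [5, 7]
Final shape: (4, 2, 2).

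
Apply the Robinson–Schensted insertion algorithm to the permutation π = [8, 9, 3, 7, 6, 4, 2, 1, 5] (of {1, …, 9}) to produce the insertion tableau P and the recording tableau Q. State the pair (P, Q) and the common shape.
P = [1, 4, 5] / [2, 9] / [3] / [6] / [7] / [8];  Q = [1, 2, 9] / [3, 4] / [5] / [6] / [7] / [8];  common shape = (3, 2, 1, 1, 1, 1)

Row-insert the values π_1, π_2, … into P one at a time, bumping the leftmost entry strictly greater than the inserted value down to the next row. The recording tableau Q records, in position (i, j), the step at which that cell was added to P.
  Insert 8 (step 1): P = [8];  Q = [1]
  Insert 9 (step 2): P = [8, 9];  Q = [1, 2]
  Insert 3 (step 3): P = [3, 9] / [8];  Q = [1, 2] / [3]
  Insert 7 (step 4): P = [3, 7] / [8, 9];  Q = [1, 2] / [3, 4]
  Insert 6 (step 5): P = [3, 6] / [7, 9] / [8];  Q = [1, 2] / [3, 4] / [5]
  Insert 4 (step 6): P = [3, 4] / [6, 9] / [7] / [8];  Q = [1, 2] / [3, 4] / [5] / [6]
  Insert 2 (step 7): P = [2, 4] / [3, 9] / [6] / [7] / [8];  Q = [1, 2] / [3, 4] / [5] / [6] / [7]
  Insert 1 (step 8): P = [1, 4] / [2, 9] / [3] / [6] / [7] / [8];  Q = [1, 2] / [3, 4] / [5] / [6] / [7] / [8]
  Insert 5 (step 9): P = [1, 4, 5] / [2, 9] / [3] / [6] / [7] / [8];  Q = [1, 2, 9] / [3, 4] / [5] / [6] / [7] / [8]
Final shape: (3, 2, 1, 1, 1, 1).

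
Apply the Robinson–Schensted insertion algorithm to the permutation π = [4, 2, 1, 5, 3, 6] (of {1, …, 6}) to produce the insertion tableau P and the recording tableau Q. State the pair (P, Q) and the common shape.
P = [1, 3, 6] / [2, 5] / [4];  Q = [1, 4, 6] / [2, 5] / [3];  common shape = (3, 2, 1)

Row-insert the values π_1, π_2, … into P one at a time, bumping the leftmost entry strictly greater than the inserted value down to the next row. The recording tableau Q records, in position (i, j), the step at which that cell was added to P.
  Insert 4 (step 1): P = [4];  Q = [1]
  Insert 2 (step 2): P = [2] / [4];  Q = [1] / [2]
  Insert 1 (step 3): P = [1] / [2] / [4];  Q = [1] / [2] / [3]
  Insert 5 (step 4): P = [1, 5] / [2] / [4];  Q = [1, 4] / [2] / [3]
  Insert 3 (step 5): P = [1, 3] / [2, 5] / [4];  Q = [1, 4] / [2, 5] / [3]
  Insert 6 (step 6): P = [1, 3, 6] / [2, 5] / [4];  Q = [1, 4, 6] / [2, 5] / [3]
Final shape: (3, 2, 1).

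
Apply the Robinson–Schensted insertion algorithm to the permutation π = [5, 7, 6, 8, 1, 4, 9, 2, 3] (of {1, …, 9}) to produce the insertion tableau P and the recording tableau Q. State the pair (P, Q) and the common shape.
P = [1, 2, 3, 9] / [4, 6, 8] / [5] / [7];  Q = [1, 2, 4, 7] / [3, 6, 9] / [5] / [8];  common shape = (4, 3, 1, 1)

Row-insert the values π_1, π_2, … into P one at a time, bumping the leftmost entry strictly greater than the inserted value down to the next row. The recording tableau Q records, in position (i, j), the step at which that cell was added to P.
  Insert 5 (step 1): P = [5];  Q = [1]
  Insert 7 (step 2): P = [5, 7];  Q = [1, 2]
  Insert 6 (step 3): P = [5, 6] / [7];  Q = [1, 2] / [3]
  Insert 8 (step 4): P = [5, 6, 8] / [7];  Q = [1, 2, 4] / [3]
  Insert 1 (step 5): P = [1, 6, 8] / [5] / [7];  Q = [1, 2, 4] / [3] / [5]
  Insert 4 (step 6): P = [1, 4, 8] / [5, 6] / [7];  Q = [1, 2, 4] / [3, 6] / [5]
  Insert 9 (step 7): P = [1, 4, 8, 9] / [5, 6] / [7];  Q = [1, 2, 4, 7] / [3, 6] / [5]
  Insert 2 (step 8): P = [1, 2, 8, 9] / [4, 6] / [5] / [7];  Q = [1, 2, 4, 7] / [3, 6] / [5] / [8]
  Insert 3 (step 9): P = [1, 2, 3, 9] / [4, 6, 8] / [5] / [7];  Q = [1, 2, 4, 7] / [3, 6, 9] / [5] / [8]
Final shape: (4, 3, 1, 1).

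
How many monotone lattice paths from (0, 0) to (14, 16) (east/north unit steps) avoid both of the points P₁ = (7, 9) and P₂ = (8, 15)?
Number of paths = 103288957

Inclusion–exclusion. Total paths: C(30, 14) = 145422675. Through P₁: C(16, 7)·C(14, 7) = 39262080. Through P₂: C(23, 8)·C(7, 6) = 3432198. Since P₁ is strictly southwest of P₂, a monotone path through both must visit P₁ then P₂; paths through both = C(16, 7)·C(7, 1)·C(7, 6) = 560560. Avoid both = 145422675 − 39262080 − 3432198 + 560560 = 103288957.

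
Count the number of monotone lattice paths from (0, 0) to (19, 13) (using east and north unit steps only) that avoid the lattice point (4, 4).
Number of paths = 255848320

Total paths from (0, 0) to (19, 13): C(32, 19) = 347373600. Paths through (4, 4): (paths (0, 0) → (4, 4)) × (paths (4, 4) → (19, 13)) = C(8, 4) · C(24, 15) = 70 · 1307504 = 91525280. Avoidance count = 347373600 − 91525280 = 255848320.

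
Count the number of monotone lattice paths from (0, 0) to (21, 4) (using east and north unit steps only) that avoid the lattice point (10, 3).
Number of paths = 9218

Total paths from (0, 0) to (21, 4): C(25, 21) = 12650. Paths through (10, 3): (paths (0, 0) → (10, 3)) × (paths (10, 3) → (21, 4)) = C(13, 10) · C(12, 11) = 286 · 12 = 3432. Avoidance count = 12650 − 3432 = 9218.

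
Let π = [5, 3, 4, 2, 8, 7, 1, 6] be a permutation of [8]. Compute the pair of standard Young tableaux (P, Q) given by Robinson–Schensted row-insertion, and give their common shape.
P = [1, 4, 6] / [2, 7] / [3, 8] / [5];  Q = [1, 3, 5] / [2, 6] / [4, 8] / [7];  common shape = (3, 2, 2, 1)

Row-insert the values π_1, π_2, … into P one at a time, bumping the leftmost entry strictly greater than the inserted value down to the next row. The recording tableau Q records, in position (i, j), the step at which that cell was added to P.
  Insert 5 (step 1): P = [5];  Q = [1]
  Insert 3 (step 2): P = [3] / [5];  Q = [1] / [2]
  Insert 4 (step 3): P = [3, 4] / [5];  Q = [1, 3] / [2]
  Insert 2 (step 4): P = [2, 4] / [3] / [5];  Q = [1, 3] / [2] / [4]
  Insert 8 (step 5): P = [2, 4, 8] / [3] / [5];  Q = [1, 3, 5] / [2] / [4]
  Insert 7 (step 6): P = [2, 4, 7] / [3, 8] / [5];  Q = [1, 3, 5] / [2, 6] / [4]
  Insert 1 (step 7): P = [1, 4, 7] / [2, 8] / [3] / [5];  Q = [1, 3, 5] / [2, 6] / [4] / [7]
  Insert 6 (step 8): P = [1, 4, 6] / [2, 7] / [3, 8] / [5];  Q = [1, 3, 5] / [2, 6] / [4, 8] / [7]
Final shape: (3, 2, 2, 1).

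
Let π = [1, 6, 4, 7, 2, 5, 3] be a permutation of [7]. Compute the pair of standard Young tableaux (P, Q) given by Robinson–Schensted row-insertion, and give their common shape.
P = [1, 2, 3] / [4, 5] / [6, 7];  Q = [1, 2, 4] / [3, 6] / [5, 7];  common shape = (3, 2, 2)

Row-insert the values π_1, π_2, … into P one at a time, bumping the leftmost entry strictly greater than the inserted value down to the next row. The recording tableau Q records, in position (i, j), the step at which that cell was added to P.
  Insert 1 (step 1): P = [1];  Q = [1]
  Insert 6 (step 2): P = [1, 6];  Q = [1, 2]
  Insert 4 (step 3): P = [1, 4] / [6];  Q = [1, 2] / [3]
  Insert 7 (step 4): P = [1, 4, 7] / [6];  Q = [1, 2, 4] / [3]
  Insert 2 (step 5): P = [1, 2, 7] / [4] / [6];  Q = [1, 2, 4] / [3] / [5]
  Insert 5 (step 6): P = [1, 2, 5] / [4, 7] / [6];  Q = [1, 2, 4] / [3, 6] / [5]
  Insert 3 (step 7): P = [1, 2, 3] / [4, 5] / [6, 7];  Q = [1, 2, 4] / [3, 6] / [5, 7]
Final shape: (3, 2, 2).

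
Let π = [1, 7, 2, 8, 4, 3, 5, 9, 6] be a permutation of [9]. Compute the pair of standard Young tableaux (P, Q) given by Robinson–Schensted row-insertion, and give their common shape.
P = [1, 2, 3, 5, 6] / [4, 8, 9] / [7];  Q = [1, 2, 4, 7, 8] / [3, 5, 9] / [6];  common shape = (5, 3, 1)

Row-insert the values π_1, π_2, … into P one at a time, bumping the leftmost entry strictly greater than the inserted value down to the next row. The recording tableau Q records, in position (i, j), the step at which that cell was added to P.
  Insert 1 (step 1): P = [1];  Q = [1]
  Insert 7 (step 2): P = [1, 7];  Q = [1, 2]
  Insert 2 (step 3): P = [1, 2] / [7];  Q = [1, 2] / [3]
  Insert 8 (step 4): P = [1, 2, 8] / [7];  Q = [1, 2, 4] / [3]
  Insert 4 (step 5): P = [1, 2, 4] / [7, 8];  Q = [1, 2, 4] / [3, 5]
  Insert 3 (step 6): P = [1, 2, 3] / [4, 8] / [7];  Q = [1, 2, 4] / [3, 5] / [6]
  Insert 5 (step 7): P = [1, 2, 3, 5] / [4, 8] / [7];  Q = [1, 2, 4, 7] / [3, 5] / [6]
  Insert 9 (step 8): P = [1, 2, 3, 5, 9] / [4, 8] / [7];  Q = [1, 2, 4, 7, 8] / [3, 5] / [6]
  Insert 6 (step 9): P = [1, 2, 3, 5, 6] / [4, 8, 9] / [7];  Q = [1, 2, 4, 7, 8] / [3, 5, 9] / [6]
Final shape: (5, 3, 1).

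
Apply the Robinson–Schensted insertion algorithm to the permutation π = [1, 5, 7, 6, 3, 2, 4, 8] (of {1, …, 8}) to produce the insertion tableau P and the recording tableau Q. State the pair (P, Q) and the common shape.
P = [1, 2, 4, 8] / [3, 6] / [5] / [7];  Q = [1, 2, 3, 8] / [4, 7] / [5] / [6];  common shape = (4, 2, 1, 1)

Row-insert the values π_1, π_2, … into P one at a time, bumping the leftmost entry strictly greater than the inserted value down to the next row. The recording tableau Q records, in position (i, j), the step at which that cell was added to P.
  Insert 1 (step 1): P = [1];  Q = [1]
  Insert 5 (step 2): P = [1, 5];  Q = [1, 2]
  Insert 7 (step 3): P = [1, 5, 7];  Q = [1, 2, 3]
  Insert 6 (step 4): P = [1, 5, 6] / [7];  Q = [1, 2, 3] / [4]
  Insert 3 (step 5): P = [1, 3, 6] / [5] / [7];  Q = [1, 2, 3] / [4] / [5]
  Insert 2 (step 6): P = [1, 2, 6] / [3] / [5] / [7];  Q = [1, 2, 3] / [4] / [5] / [6]
  Insert 4 (step 7): P = [1, 2, 4] / [3, 6] / [5] / [7];  Q = [1, 2, 3] / [4, 7] / [5] / [6]
  Insert 8 (step 8): P = [1, 2, 4, 8] / [3, 6] / [5] / [7];  Q = [1, 2, 3, 8] / [4, 7] / [5] / [6]
Final shape: (4, 2, 1, 1).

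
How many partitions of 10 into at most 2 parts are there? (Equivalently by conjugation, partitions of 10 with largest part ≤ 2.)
p(10, parts ≤ 2) = 6

Partitions of 10 with all parts ≤ 2: 2+2+2+2+2, 2+2+2+2+1+1, 2+2+2+1+1+1+1, 2+2+1+1+1+1+1+1, 2+1+1+1+1+1+1+1+1, 1+1+1+1+1+1+1+1+1+1. Count = 6.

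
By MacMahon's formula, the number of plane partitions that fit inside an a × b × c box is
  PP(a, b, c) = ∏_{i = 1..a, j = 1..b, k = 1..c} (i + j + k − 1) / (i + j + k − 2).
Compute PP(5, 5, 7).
PP(5, 5, 7) = 30107635272

Evaluate the triple product over i = 1..5, j = 1..5, k = 1..7. The factors are (2/1) · (3/2) · (4/3) · (5/4) · (6/5) · (7/6) · (8/7) · (3/2) · … (175 factors total). The numerators and denominators telescope so the product is an integer; carrying out the multiplication exactly gives PP(5, 5, 7) = 30107635272.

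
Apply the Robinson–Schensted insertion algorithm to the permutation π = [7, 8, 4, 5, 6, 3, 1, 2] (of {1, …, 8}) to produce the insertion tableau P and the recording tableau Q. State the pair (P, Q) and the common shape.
P = [1, 2, 6] / [3, 5] / [4, 8] / [7];  Q = [1, 2, 5] / [3, 4] / [6, 8] / [7];  common shape = (3, 2, 2, 1)

Row-insert the values π_1, π_2, … into P one at a time, bumping the leftmost entry strictly greater than the inserted value down to the next row. The recording tableau Q records, in position (i, j), the step at which that cell was added to P.
  Insert 7 (step 1): P = [7];  Q = [1]
  Insert 8 (step 2): P = [7, 8];  Q = [1, 2]
  Insert 4 (step 3): P = [4, 8] / [7];  Q = [1, 2] / [3]
  Insert 5 (step 4): P = [4, 5] / [7, 8];  Q = [1, 2] / [3, 4]
  Insert 6 (step 5): P = [4, 5, 6] / [7, 8];  Q = [1, 2, 5] / [3, 4]
  Insert 3 (step 6): P = [3, 5, 6] / [4, 8] / [7];  Q = [1, 2, 5] / [3, 4] / [6]
  Insert 1 (step 7): P = [1, 5, 6] / [3, 8] / [4] / [7];  Q = [1, 2, 5] / [3, 4] / [6] / [7]
  Insert 2 (step 8): P = [1, 2, 6] / [3, 5] / [4, 8] / [7];  Q = [1, 2, 5] / [3, 4] / [6, 8] / [7]
Final shape: (3, 2, 2, 1).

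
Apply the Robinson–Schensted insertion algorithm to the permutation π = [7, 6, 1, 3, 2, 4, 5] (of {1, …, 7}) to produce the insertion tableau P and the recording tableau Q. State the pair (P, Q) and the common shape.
P = [1, 2, 4, 5] / [3] / [6] / [7];  Q = [1, 4, 6, 7] / [2] / [3] / [5];  common shape = (4, 1, 1, 1)

Row-insert the values π_1, π_2, … into P one at a time, bumping the leftmost entry strictly greater than the inserted value down to the next row. The recording tableau Q records, in position (i, j), the step at which that cell was added to P.
  Insert 7 (step 1): P = [7];  Q = [1]
  Insert 6 (step 2): P = [6] / [7];  Q = [1] / [2]
  Insert 1 (step 3): P = [1] / [6] / [7];  Q = [1] / [2] / [3]
  Insert 3 (step 4): P = [1, 3] / [6] / [7];  Q = [1, 4] / [2] / [3]
  Insert 2 (step 5): P = [1, 2] / [3] / [6] / [7];  Q = [1, 4] / [2] / [3] / [5]
  Insert 4 (step 6): P = [1, 2, 4] / [3] / [6] / [7];  Q = [1, 4, 6] / [2] / [3] / [5]
  Insert 5 (step 7): P = [1, 2, 4, 5] / [3] / [6] / [7];  Q = [1, 4, 6, 7] / [2] / [3] / [5]
Final shape: (4, 1, 1, 1).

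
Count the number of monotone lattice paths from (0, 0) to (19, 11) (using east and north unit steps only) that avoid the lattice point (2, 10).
Number of paths = 54626112

Total paths from (0, 0) to (19, 11): C(30, 19) = 54627300. Paths through (2, 10): (paths (0, 0) → (2, 10)) × (paths (2, 10) → (19, 11)) = C(12, 2) · C(18, 17) = 66 · 18 = 1188. Avoidance count = 54627300 − 1188 = 54626112.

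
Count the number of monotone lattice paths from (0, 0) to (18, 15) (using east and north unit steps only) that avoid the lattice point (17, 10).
Number of paths = 986540610

Total paths from (0, 0) to (18, 15): C(33, 18) = 1037158320. Paths through (17, 10): (paths (0, 0) → (17, 10)) × (paths (17, 10) → (18, 15)) = C(27, 17) · C(6, 1) = 8436285 · 6 = 50617710. Avoidance count = 1037158320 − 50617710 = 986540610.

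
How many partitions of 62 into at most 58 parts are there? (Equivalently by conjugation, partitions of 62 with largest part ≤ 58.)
p(62, parts ≤ 58) = 1300149

Use the recurrence p(n, m) = p(n, m−1) + p(n−m, m): either the largest part is < m (count p(n, m−1)) or the largest part is exactly m (remove one copy of m, count p(n−m, m)). With p(0, ·) = 1 this gives p(62, parts ≤ 58) = 1300149. (By conjugating Young diagrams, this also counts partitions of 62 into at most 58 parts.)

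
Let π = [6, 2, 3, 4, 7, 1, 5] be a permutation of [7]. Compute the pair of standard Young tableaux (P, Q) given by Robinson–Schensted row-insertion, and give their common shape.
P = [1, 3, 4, 5] / [2, 7] / [6];  Q = [1, 3, 4, 5] / [2, 7] / [6];  common shape = (4, 2, 1)

Row-insert the values π_1, π_2, … into P one at a time, bumping the leftmost entry strictly greater than the inserted value down to the next row. The recording tableau Q records, in position (i, j), the step at which that cell was added to P.
  Insert 6 (step 1): P = [6];  Q = [1]
  Insert 2 (step 2): P = [2] / [6];  Q = [1] / [2]
  Insert 3 (step 3): P = [2, 3] / [6];  Q = [1, 3] / [2]
  Insert 4 (step 4): P = [2, 3, 4] / [6];  Q = [1, 3, 4] / [2]
  Insert 7 (step 5): P = [2, 3, 4, 7] / [6];  Q = [1, 3, 4, 5] / [2]
  Insert 1 (step 6): P = [1, 3, 4, 7] / [2] / [6];  Q = [1, 3, 4, 5] / [2] / [6]
  Insert 5 (step 7): P = [1, 3, 4, 5] / [2, 7] / [6];  Q = [1, 3, 4, 5] / [2, 7] / [6]
Final shape: (4, 2, 1).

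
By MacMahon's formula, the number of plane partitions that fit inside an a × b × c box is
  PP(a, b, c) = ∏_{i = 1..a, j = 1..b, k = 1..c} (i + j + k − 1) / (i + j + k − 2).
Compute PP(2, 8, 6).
PP(2, 8, 6) = 2147145

Evaluate the triple product over i = 1..2, j = 1..8, k = 1..6. The factors are (2/1) · (3/2) · (4/3) · (5/4) · (6/5) · (7/6) · (3/2) · (4/3) · … (96 factors total). The numerators and denominators telescope so the product is an integer; carrying out the multiplication exactly gives PP(2, 8, 6) = 2147145.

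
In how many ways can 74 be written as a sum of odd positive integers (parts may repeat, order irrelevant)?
p_odd(74) = 44046

Enumerate partitions using only odd parts via the recurrence o(n, m) = o(n, m−2) + o(n−m, m) over odd m, starting from the largest odd part ≤ n. This gives p_odd(74) = 44046. (Euler's theorem: equals the count of distinct-part partitions.)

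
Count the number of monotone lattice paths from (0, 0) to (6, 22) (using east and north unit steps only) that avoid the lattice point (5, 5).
Number of paths = 372204

Total paths from (0, 0) to (6, 22): C(28, 6) = 376740. Paths through (5, 5): (paths (0, 0) → (5, 5)) × (paths (5, 5) → (6, 22)) = C(10, 5) · C(18, 1) = 252 · 18 = 4536. Avoidance count = 376740 − 4536 = 372204.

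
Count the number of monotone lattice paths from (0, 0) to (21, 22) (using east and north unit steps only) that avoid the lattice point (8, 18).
Number of paths = 1048331267360

Total paths from (0, 0) to (21, 22): C(43, 21) = 1052049481860. Paths through (8, 18): (paths (0, 0) → (8, 18)) × (paths (8, 18) → (21, 22)) = C(26, 8) · C(17, 13) = 1562275 · 2380 = 3718214500. Avoidance count = 1052049481860 − 3718214500 = 1048331267360.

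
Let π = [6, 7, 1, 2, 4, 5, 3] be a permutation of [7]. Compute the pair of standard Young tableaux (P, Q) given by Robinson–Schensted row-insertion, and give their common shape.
P = [1, 2, 3, 5] / [4, 7] / [6];  Q = [1, 2, 5, 6] / [3, 4] / [7];  common shape = (4, 2, 1)

Row-insert the values π_1, π_2, … into P one at a time, bumping the leftmost entry strictly greater than the inserted value down to the next row. The recording tableau Q records, in position (i, j), the step at which that cell was added to P.
  Insert 6 (step 1): P = [6];  Q = [1]
  Insert 7 (step 2): P = [6, 7];  Q = [1, 2]
  Insert 1 (step 3): P = [1, 7] / [6];  Q = [1, 2] / [3]
  Insert 2 (step 4): P = [1, 2] / [6, 7];  Q = [1, 2] / [3, 4]
  Insert 4 (step 5): P = [1, 2, 4] / [6, 7];  Q = [1, 2, 5] / [3, 4]
  Insert 5 (step 6): P = [1, 2, 4, 5] / [6, 7];  Q = [1, 2, 5, 6] / [3, 4]
  Insert 3 (step 7): P = [1, 2, 3, 5] / [4, 7] / [6];  Q = [1, 2, 5, 6] / [3, 4] / [7]
Final shape: (4, 2, 1).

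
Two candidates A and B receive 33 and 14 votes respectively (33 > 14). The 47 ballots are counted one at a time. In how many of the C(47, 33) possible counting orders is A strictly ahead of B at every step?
Strict-lead orderings = 138111313215

Total orderings of the 47 votes with 33 for A: C(47, 33) = 341643774795. By the Bertrand ballot formula (Cycle Lemma / reflection principle), the number of orderings in which A is strictly ahead of B throughout is (p − q)/(p + q) · C(p + q, p) = (33 − 14)/(33 + 14) · 341643774795 = 138111313215.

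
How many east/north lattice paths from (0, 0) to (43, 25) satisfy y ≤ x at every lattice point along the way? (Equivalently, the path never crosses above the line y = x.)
Number of paths = 1142790127041529512

By the reflection principle (André's argument), the number of monotone paths to (43, 25) with n ≤ m that never go above y = x is C(68, 43) − C(68, 44) = 2646461346833015712 − 1503671219791486200 = 1142790127041529512.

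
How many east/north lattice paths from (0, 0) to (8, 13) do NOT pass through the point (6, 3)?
Number of paths = 197946

Total paths from (0, 0) to (8, 13): C(21, 8) = 203490. Paths through (6, 3): (paths (0, 0) → (6, 3)) × (paths (6, 3) → (8, 13)) = C(9, 6) · C(12, 2) = 84 · 66 = 5544. Avoidance count = 203490 − 5544 = 197946.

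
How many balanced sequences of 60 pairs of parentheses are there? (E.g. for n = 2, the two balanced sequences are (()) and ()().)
C_60 = 1583850964596120042686772779038896

These balanced parentheses are counted by the Catalan number C_n = (1/(n + 1)) · C(2n, n). For n = 60: C_60 = (1/61) · C(120, 60) = 96614908840363322603893139521372656/61 = 1583850964596120042686772779038896.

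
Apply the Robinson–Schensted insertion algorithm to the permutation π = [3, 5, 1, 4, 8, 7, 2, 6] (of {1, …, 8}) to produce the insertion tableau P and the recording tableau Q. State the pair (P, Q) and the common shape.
P = [1, 2, 6] / [3, 4, 7] / [5, 8];  Q = [1, 2, 5] / [3, 4, 6] / [7, 8];  common shape = (3, 3, 2)

Row-insert the values π_1, π_2, … into P one at a time, bumping the leftmost entry strictly greater than the inserted value down to the next row. The recording tableau Q records, in position (i, j), the step at which that cell was added to P.
  Insert 3 (step 1): P = [3];  Q = [1]
  Insert 5 (step 2): P = [3, 5];  Q = [1, 2]
  Insert 1 (step 3): P = [1, 5] / [3];  Q = [1, 2] / [3]
  Insert 4 (step 4): P = [1, 4] / [3, 5];  Q = [1, 2] / [3, 4]
  Insert 8 (step 5): P = [1, 4, 8] / [3, 5];  Q = [1, 2, 5] / [3, 4]
  Insert 7 (step 6): P = [1, 4, 7] / [3, 5, 8];  Q = [1, 2, 5] / [3, 4, 6]
  Insert 2 (step 7): P = [1, 2, 7] / [3, 4, 8] / [5];  Q = [1, 2, 5] / [3, 4, 6] / [7]
  Insert 6 (step 8): P = [1, 2, 6] / [3, 4, 7] / [5, 8];  Q = [1, 2, 5] / [3, 4, 6] / [7, 8]
Final shape: (3, 3, 2).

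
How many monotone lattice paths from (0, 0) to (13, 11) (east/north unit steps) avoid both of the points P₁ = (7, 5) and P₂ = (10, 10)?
Number of paths = 1202720

Inclusion–exclusion. Total paths: C(24, 13) = 2496144. Through P₁: C(12, 7)·C(12, 6) = 731808. Through P₂: C(20, 10)·C(4, 3) = 739024. Since P₁ is strictly southwest of P₂, a monotone path through both must visit P₁ then P₂; paths through both = C(12, 7)·C(8, 3)·C(4, 3) = 177408. Avoid both = 2496144 − 731808 − 739024 + 177408 = 1202720.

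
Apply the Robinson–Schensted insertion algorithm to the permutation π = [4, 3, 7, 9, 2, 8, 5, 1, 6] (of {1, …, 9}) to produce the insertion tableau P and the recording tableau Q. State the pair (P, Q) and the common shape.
P = [1, 5, 6] / [2, 7, 8] / [3, 9] / [4];  Q = [1, 3, 4] / [2, 6, 9] / [5, 7] / [8];  common shape = (3, 3, 2, 1)

Row-insert the values π_1, π_2, … into P one at a time, bumping the leftmost entry strictly greater than the inserted value down to the next row. The recording tableau Q records, in position (i, j), the step at which that cell was added to P.
  Insert 4 (step 1): P = [4];  Q = [1]
  Insert 3 (step 2): P = [3] / [4];  Q = [1] / [2]
  Insert 7 (step 3): P = [3, 7] / [4];  Q = [1, 3] / [2]
  Insert 9 (step 4): P = [3, 7, 9] / [4];  Q = [1, 3, 4] / [2]
  Insert 2 (step 5): P = [2, 7, 9] / [3] / [4];  Q = [1, 3, 4] / [2] / [5]
  Insert 8 (step 6): P = [2, 7, 8] / [3, 9] / [4];  Q = [1, 3, 4] / [2, 6] / [5]
  Insert 5 (step 7): P = [2, 5, 8] / [3, 7] / [4, 9];  Q = [1, 3, 4] / [2, 6] / [5, 7]
  Insert 1 (step 8): P = [1, 5, 8] / [2, 7] / [3, 9] / [4];  Q = [1, 3, 4] / [2, 6] / [5, 7] / [8]
  Insert 6 (step 9): P = [1, 5, 6] / [2, 7, 8] / [3, 9] / [4];  Q = [1, 3, 4] / [2, 6, 9] / [5, 7] / [8]
Final shape: (3, 3, 2, 1).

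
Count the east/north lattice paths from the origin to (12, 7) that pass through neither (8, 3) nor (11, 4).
Number of paths = 36018

Inclusion–exclusion. Total paths: C(19, 12) = 50388. Through P₁: C(11, 8)·C(8, 4) = 11550. Through P₂: C(15, 11)·C(4, 1) = 5460. Since P₁ is strictly southwest of P₂, a monotone path through both must visit P₁ then P₂; paths through both = C(11, 8)·C(4, 3)·C(4, 1) = 2640. Avoid both = 50388 − 11550 − 5460 + 2640 = 36018.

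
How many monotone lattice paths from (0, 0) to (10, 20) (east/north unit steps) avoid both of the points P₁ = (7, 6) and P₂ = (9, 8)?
Number of paths = 28695953

Inclusion–exclusion. Total paths: C(30, 10) = 30045015. Through P₁: C(13, 7)·C(17, 3) = 1166880. Through P₂: C(17, 9)·C(13, 1) = 316030. Since P₁ is strictly southwest of P₂, a monotone path through both must visit P₁ then P₂; paths through both = C(13, 7)·C(4, 2)·C(13, 1) = 133848. Avoid both = 30045015 − 1166880 − 316030 + 133848 = 28695953.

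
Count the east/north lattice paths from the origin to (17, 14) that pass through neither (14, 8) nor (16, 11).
Number of paths = 198961065

Inclusion–exclusion. Total paths: C(31, 17) = 265182525. Through P₁: C(22, 14)·C(9, 3) = 26860680. Through P₂: C(27, 16)·C(4, 1) = 52151580. Since P₁ is strictly southwest of P₂, a monotone path through both must visit P₁ then P₂; paths through both = C(22, 14)·C(5, 2)·C(4, 1) = 12790800. Avoid both = 265182525 − 26860680 − 52151580 + 12790800 = 198961065.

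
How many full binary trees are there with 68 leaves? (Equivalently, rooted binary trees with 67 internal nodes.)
C_67 = 22033725021956517463358552614056949950

These full binary trees are counted by the Catalan number C_n = (1/(n + 1)) · C(2n, n). For n = 67: C_67 = (1/68) · C(134, 67) = 1498293301493043187508381577755872596600/68 = 22033725021956517463358552614056949950.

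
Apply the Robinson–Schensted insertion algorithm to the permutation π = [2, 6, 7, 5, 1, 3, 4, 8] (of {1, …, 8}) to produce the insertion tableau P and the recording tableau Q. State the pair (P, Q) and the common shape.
P = [1, 3, 4, 8] / [2, 5, 7] / [6];  Q = [1, 2, 3, 8] / [4, 6, 7] / [5];  common shape = (4, 3, 1)

Row-insert the values π_1, π_2, … into P one at a time, bumping the leftmost entry strictly greater than the inserted value down to the next row. The recording tableau Q records, in position (i, j), the step at which that cell was added to P.
  Insert 2 (step 1): P = [2];  Q = [1]
  Insert 6 (step 2): P = [2, 6];  Q = [1, 2]
  Insert 7 (step 3): P = [2, 6, 7];  Q = [1, 2, 3]
  Insert 5 (step 4): P = [2, 5, 7] / [6];  Q = [1, 2, 3] / [4]
  Insert 1 (step 5): P = [1, 5, 7] / [2] / [6];  Q = [1, 2, 3] / [4] / [5]
  Insert 3 (step 6): P = [1, 3, 7] / [2, 5] / [6];  Q = [1, 2, 3] / [4, 6] / [5]
  Insert 4 (step 7): P = [1, 3, 4] / [2, 5, 7] / [6];  Q = [1, 2, 3] / [4, 6, 7] / [5]
  Insert 8 (step 8): P = [1, 3, 4, 8] / [2, 5, 7] / [6];  Q = [1, 2, 3, 8] / [4, 6, 7] / [5]
Final shape: (4, 3, 1).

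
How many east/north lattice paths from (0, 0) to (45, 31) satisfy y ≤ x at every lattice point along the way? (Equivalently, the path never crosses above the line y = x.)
Number of paths = 625064902463937583200

By the reflection principle (André's argument), the number of monotone paths to (45, 31) with n ≤ m that never go above y = x is C(76, 45) − C(76, 46) = 1916865700889408588480 − 1291800798425471005280 = 625064902463937583200.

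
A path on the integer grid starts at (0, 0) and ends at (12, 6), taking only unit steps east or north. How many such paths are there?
Number of paths = 18564

A monotone lattice path from (0, 0) to (12, 6) consists of 12 east steps and 6 north steps in some order, so it is determined by which 12 of the 18 steps are east. The count is C(18, 12) = 18564.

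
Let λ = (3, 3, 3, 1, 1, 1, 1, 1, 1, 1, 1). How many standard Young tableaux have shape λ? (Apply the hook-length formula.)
# SYT of shape (3, 3, 3, 1, 1, 1, 1, 1, 1, 1, 1) = 35700

Hook-length formula: f^λ = n! / Π hook(c), product over all cells c of the Young diagram. For λ = (3, 3, 3, 1, 1, 1, 1, 1, 1, 1, 1), n = 17 boxes. Hook lengths by row (left-to-right, top-to-bottom): [13, 4, 3]; [12, 3, 2]; [11, 2, 1]; [8]; [7]; [6]; [5]; [4]; [3]; [2]; [1]. Product of hooks = 9963233280. So f^λ = 17! / 9963233280 = 355687428096000 / 9963233280 = 35700.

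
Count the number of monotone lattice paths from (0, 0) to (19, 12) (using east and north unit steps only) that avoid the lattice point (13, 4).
Number of paths = 133973385

Total paths from (0, 0) to (19, 12): C(31, 19) = 141120525. Paths through (13, 4): (paths (0, 0) → (13, 4)) × (paths (13, 4) → (19, 12)) = C(17, 13) · C(14, 6) = 2380 · 3003 = 7147140. Avoidance count = 141120525 − 7147140 = 133973385.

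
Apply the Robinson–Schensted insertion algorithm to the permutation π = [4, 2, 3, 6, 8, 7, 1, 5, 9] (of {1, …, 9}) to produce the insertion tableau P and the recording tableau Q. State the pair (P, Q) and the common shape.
P = [1, 3, 5, 7, 9] / [2, 6] / [4, 8];  Q = [1, 3, 4, 5, 9] / [2, 6] / [7, 8];  common shape = (5, 2, 2)

Row-insert the values π_1, π_2, … into P one at a time, bumping the leftmost entry strictly greater than the inserted value down to the next row. The recording tableau Q records, in position (i, j), the step at which that cell was added to P.
  Insert 4 (step 1): P = [4];  Q = [1]
  Insert 2 (step 2): P = [2] / [4];  Q = [1] / [2]
  Insert 3 (step 3): P = [2, 3] / [4];  Q = [1, 3] / [2]
  Insert 6 (step 4): P = [2, 3, 6] / [4];  Q = [1, 3, 4] / [2]
  Insert 8 (step 5): P = [2, 3, 6, 8] / [4];  Q = [1, 3, 4, 5] / [2]
  Insert 7 (step 6): P = [2, 3, 6, 7] / [4, 8];  Q = [1, 3, 4, 5] / [2, 6]
  Insert 1 (step 7): P = [1, 3, 6, 7] / [2, 8] / [4];  Q = [1, 3, 4, 5] / [2, 6] / [7]
  Insert 5 (step 8): P = [1, 3, 5, 7] / [2, 6] / [4, 8];  Q = [1, 3, 4, 5] / [2, 6] / [7, 8]
  Insert 9 (step 9): P = [1, 3, 5, 7, 9] / [2, 6] / [4, 8];  Q = [1, 3, 4, 5, 9] / [2, 6] / [7, 8]
Final shape: (5, 2, 2).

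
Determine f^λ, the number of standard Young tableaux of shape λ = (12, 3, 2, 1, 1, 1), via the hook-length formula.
# SYT of shape (12, 3, 2, 1, 1, 1) = 4377600

Hook-length formula: f^λ = n! / Π hook(c), product over all cells c of the Young diagram. For λ = (12, 3, 2, 1, 1, 1), n = 20 boxes. Hook lengths by row (left-to-right, top-to-bottom): [17, 13, 11, 9, 8, 7, 6, 5, 4, 3, 2, 1]; [7, 3, 1]; [5, 1]; [3]; [2]; [1]. Product of hooks = 555761606400. So f^λ = 20! / 555761606400 = 2432902008176640000 / 555761606400 = 4377600.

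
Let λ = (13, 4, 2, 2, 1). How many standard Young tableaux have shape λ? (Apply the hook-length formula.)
# SYT of shape (13, 4, 2, 2, 1) = 54774720

Hook-length formula: f^λ = n! / Π hook(c), product over all cells c of the Young diagram. For λ = (13, 4, 2, 2, 1), n = 22 boxes. Hook lengths by row (left-to-right, top-to-bottom): [17, 15, 12, 11, 9, 8, 7, 6, 5, 4, 3, 2, 1]; [7, 5, 2, 1]; [4, 2]; [3, 1]; [1]. Product of hooks = 20520428544000. So f^λ = 22! / 20520428544000 = 1124000727777607680000 / 20520428544000 = 54774720.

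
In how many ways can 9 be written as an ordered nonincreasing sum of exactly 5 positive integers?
p(9, 5 parts) = 5

Partitions of n into exactly k parts ↔ partitions of n − k into at most k parts (subtract 1 from each part). For n = 9, k = 5, the partitions are: 5+1+1+1+1, 4+2+1+1+1, 3+3+1+1+1, 3+2+2+1+1, 2+2+2+2+1. Count = 5.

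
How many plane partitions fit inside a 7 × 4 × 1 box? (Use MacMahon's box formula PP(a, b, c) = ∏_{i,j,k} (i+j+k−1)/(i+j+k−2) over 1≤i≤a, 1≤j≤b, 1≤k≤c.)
PP(7, 4, 1) = 330

Evaluate the triple product over i = 1..7, j = 1..4, k = 1..1. The factors are (2/1) · (3/2) · (4/3) · (5/4) · (3/2) · (4/3) · (5/4) · (6/5) · … (28 factors total). The numerators and denominators telescope so the product is an integer; carrying out the multiplication exactly gives PP(7, 4, 1) = 330.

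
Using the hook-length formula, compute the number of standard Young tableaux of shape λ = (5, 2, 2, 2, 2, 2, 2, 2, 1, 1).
# SYT of shape (5, 2, 2, 2, 2, 2, 2, 2, 1, 1) = 9069840

Hook-length formula: f^λ = n! / Π hook(c), product over all cells c of the Young diagram. For λ = (5, 2, 2, 2, 2, 2, 2, 2, 1, 1), n = 21 boxes. Hook lengths by row (left-to-right, top-to-bottom): [14, 11, 3, 2, 1]; [10, 7]; [9, 6]; [8, 5]; [7, 4]; [6, 3]; [5, 2]; [4, 1]; [2]; [1]. Product of hooks = 5633058816000. So f^λ = 21! / 5633058816000 = 51090942171709440000 / 5633058816000 = 9069840.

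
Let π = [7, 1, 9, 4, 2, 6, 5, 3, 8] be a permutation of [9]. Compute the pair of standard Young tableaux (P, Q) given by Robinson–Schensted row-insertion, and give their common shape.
P = [1, 2, 3, 8] / [4, 5] / [6, 9] / [7];  Q = [1, 3, 6, 9] / [2, 4] / [5, 7] / [8];  common shape = (4, 2, 2, 1)

Row-insert the values π_1, π_2, … into P one at a time, bumping the leftmost entry strictly greater than the inserted value down to the next row. The recording tableau Q records, in position (i, j), the step at which that cell was added to P.
  Insert 7 (step 1): P = [7];  Q = [1]
  Insert 1 (step 2): P = [1] / [7];  Q = [1] / [2]
  Insert 9 (step 3): P = [1, 9] / [7];  Q = [1, 3] / [2]
  Insert 4 (step 4): P = [1, 4] / [7, 9];  Q = [1, 3] / [2, 4]
  Insert 2 (step 5): P = [1, 2] / [4, 9] / [7];  Q = [1, 3] / [2, 4] / [5]
  Insert 6 (step 6): P = [1, 2, 6] / [4, 9] / [7];  Q = [1, 3, 6] / [2, 4] / [5]
  Insert 5 (step 7): P = [1, 2, 5] / [4, 6] / [7, 9];  Q = [1, 3, 6] / [2, 4] / [5, 7]
  Insert 3 (step 8): P = [1, 2, 3] / [4, 5] / [6, 9] / [7];  Q = [1, 3, 6] / [2, 4] / [5, 7] / [8]
  Insert 8 (step 9): P = [1, 2, 3, 8] / [4, 5] / [6, 9] / [7];  Q = [1, 3, 6, 9] / [2, 4] / [5, 7] / [8]
Final shape: (4, 2, 2, 1).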